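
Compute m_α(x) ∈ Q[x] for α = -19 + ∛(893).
m_α(x) = x^3 + 57x^2 + 1083x + 5966

Set β = α + 19 = ∛(893), so β^3 = 893. Then (α + 19)^3 - 893 = 0, i.e. α is a root of g(x) = (x + 19)^3 - 893 = x^3 + 57x^2 + 1083x + 5966. Since g(x) = h(x + 19) where h(x) = x^3 - 893, and h is irreducible over Q (because 893 is not a perfect cube, so h has no rational root, and a monic cubic with no rational root is irreducible), g is also irreducible (irreducibility is preserved under the substitution x → x + 19). Hence m_α(x) = x^3 + 57x^2 + 1083x + 5966.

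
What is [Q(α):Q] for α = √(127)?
[Q(α):Q] = 2

[Q(α):Q] equals the degree of the minimal polynomial of α. Here α^2 = 127 and x^2 - 127 is irreducible (d = 127 is squarefree, ≠ 1, hence not a square), so deg(m_α) = 2. Thus [Q(α):Q] = 2.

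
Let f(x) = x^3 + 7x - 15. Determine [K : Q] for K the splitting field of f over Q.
[K : Q] = 6

By the rational root test, any rational root of the monic integer polynomial f(x) = x^3 + 7x - 15 must be an integer dividing the constant term -15, i.e. one of ±{1, 3, 5, 15}. Evaluating: f(1) = -7, f(-1) = -23, f(3) = 33, f(-3) = -63, f(5) = 145, f(-5) = -175, f(15) = 3465, f(-15) = -3495; none is 0, so f has no rational root and is therefore irreducible over Q (a cubic with no linear factor over a field is irreducible). For an irreducible cubic, the Galois group is A_3 or S_3 according as the discriminant disc(f) = -4a^3 - 27b^2 = -4·(7)^3 - 27·(-15)^2 = -7447 is or is not a square in Q. Here disc(f) = -7447 is not a perfect square in Q, so the Galois group of f over Q is not contained in A_3 and must be all of S_3. The splitting field has degree |S_3| = 6 over Q, so [K : Q] = 6.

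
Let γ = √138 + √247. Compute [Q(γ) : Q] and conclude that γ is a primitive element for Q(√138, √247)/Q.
[Q(γ) : Q] = 4 (equivalently, Q(γ) = Q(√138, √247))

Obviously Q(γ) ⊆ Q(√138, √247), and [Q(√138, √247):Q] = 4 (since 138, 247 are distinct squarefree integers > 1 with 34086 not a perfect square). To show equality we compute the minimal polynomial of γ. From γ = √138 + √247: γ^2 = 138 + 2√(34086) + 247 = 385 + 2√(34086), so γ^2 - 385 = 2√(34086); squaring, (γ^2 - 385)^2 = 4·34086, i.e. γ^4 - 770γ^2 + 148225 - 136344 = 0, i.e. γ^4 - 770γ^2 + 11881 = 0. So γ is a root of x^4 - 770x^2 + 11881. This polynomial is irreducible over Q: it has no rational root (each ±√138 ± √247 is irrational), and any factorization into two quadratics over Q would force √(34086) ∈ Q (pairing opposite roots) or √138, √247 ∈ Q (other pairings), all impossible. Hence [Q(γ):Q] = 4 = [Q(√138, √247):Q], so Q(γ) = Q(√138, √247).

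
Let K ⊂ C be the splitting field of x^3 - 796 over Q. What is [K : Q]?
[K : Q] = 6

The roots of x^3 - 796 are ∛796, ω∛796, ω^2∛796 where ω = e^(2πi/3) is a primitive cube root of unity, so K = Q(∛796, ω). Now [Q(∛796):Q] = 3 (since 796 is not a perfect cube, x^3 - 796 is irreducible) and [Q(ω):Q] = 2. Both 2 and 3 divide [K:Q], and [K:Q] ≤ 3·2 = 6, so [K:Q] = 6. (Equivalently: Q(∛796) ⊂ R but ω ∉ R, so [K : Q(∛796)] = 2.)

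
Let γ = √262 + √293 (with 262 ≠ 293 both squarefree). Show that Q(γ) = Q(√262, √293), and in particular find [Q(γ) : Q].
[Q(γ) : Q] = 4 (equivalently, Q(γ) = Q(√262, √293))

Obviously Q(γ) ⊆ Q(√262, √293), and [Q(√262, √293):Q] = 4 (since 262, 293 are distinct squarefree integers > 1 with 76766 not a perfect square). To show equality we compute the minimal polynomial of γ. From γ = √262 + √293: γ^2 = 262 + 2√(76766) + 293 = 555 + 2√(76766), so γ^2 - 555 = 2√(76766); squaring, (γ^2 - 555)^2 = 4·76766, i.e. γ^4 - 1110γ^2 + 308025 - 307064 = 0, i.e. γ^4 - 1110γ^2 + 961 = 0. So γ is a root of x^4 - 1110x^2 + 961. This polynomial is irreducible over Q: it has no rational root (each ±√262 ± √293 is irrational), and any factorization into two quadratics over Q would force √(76766) ∈ Q (pairing opposite roots) or √262, √293 ∈ Q (other pairings), all impossible. Hence [Q(γ):Q] = 4 = [Q(√262, √293):Q], so Q(γ) = Q(√262, √293).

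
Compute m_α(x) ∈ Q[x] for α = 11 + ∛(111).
m_α(x) = x^3 - 33x^2 + 363x - 1442

Set β = α - 11 = ∛(111), so β^3 = 111. Then (α - 11)^3 - 111 = 0, i.e. α is a root of g(x) = (x - 11)^3 - 111 = x^3 - 33x^2 + 363x - 1442. Since g(x) = h(x - 11) where h(x) = x^3 - 111, and h is irreducible over Q (because 111 is not a perfect cube, so h has no rational root, and a monic cubic with no rational root is irreducible), g is also irreducible (irreducibility is preserved under the substitution x → x - 11). Hence m_α(x) = x^3 - 33x^2 + 363x - 1442.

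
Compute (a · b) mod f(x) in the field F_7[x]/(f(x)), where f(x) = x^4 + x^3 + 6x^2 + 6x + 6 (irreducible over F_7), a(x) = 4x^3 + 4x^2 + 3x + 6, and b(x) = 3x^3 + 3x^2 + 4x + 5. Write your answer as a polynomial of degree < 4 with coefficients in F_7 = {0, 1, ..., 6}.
a · b ≡ x^3 + 6x^2 + 4x + 4 (mod f(x))

Multiply in F_7[x]: a(x)·b(x) = (4x^3 + 4x^2 + 3x + 6)·(3x^3 + 3x^2 + 4x + 5) = 5x^6 + 3x^5 + 2x^4 + x^2 + 4x + 2. This has degree ≥ 4, so divide by f(x) over F_7: 5x^6 + 3x^5 + 2x^4 + x^2 + 4x + 2 = (5x^2 + 5x + 2)·(x^4 + x^3 + 6x^2 + 6x + 6) + (x^3 + 6x^2 + 4x + 4). Hence a·b ≡ x^3 + 6x^2 + 4x + 4 (mod f). (F_7[x]/(f) is a field with 7^4 = 2401 elements since f is irreducible of degree 4.)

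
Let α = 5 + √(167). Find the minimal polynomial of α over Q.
m_α(x) = x^2 - 10x - 142

From α - 5 = √(167), squaring gives (α - 5)^2 = 167, i.e. α^2 - 10α + 25 = 167, so α^2 - 10α - 142 = 0. The discriminant of x^2 - 10x - 142 is (-10)^2 - 4·(-142) = 100 + 568 = 668, and 4·(167) is not a perfect square in Q since 167 is squarefree and ≠ 1. Hence x^2 - 10x - 142 is irreducible over Q and is the minimal polynomial of α.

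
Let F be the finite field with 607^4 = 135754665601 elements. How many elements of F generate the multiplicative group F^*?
There are φ(135754665600) = 33951744000 primitive elements

F_q^* is cyclic of order q - 1 = 135754665600. A cyclic group of order m has exactly φ(m) generators. Here m = 135754665600 = 2^7 · 3 · 5^2 · 19 · 101 · 7369, so the number of primitive elements is φ(135754665600) = 33951744000.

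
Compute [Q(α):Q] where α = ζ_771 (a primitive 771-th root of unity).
[Q(α):Q] = 512

The minimal polynomial of ζ_771 over Q is the 771-th cyclotomic polynomial Φ_771(x), which is irreducible over Q and has degree φ(771) = 512. Hence [Q(α):Q] = φ(771) = 512.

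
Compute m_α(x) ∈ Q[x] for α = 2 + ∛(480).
m_α(x) = x^3 - 6x^2 + 12x - 488

Set β = α - 2 = ∛(480), so β^3 = 480. Then (α - 2)^3 - 480 = 0, i.e. α is a root of g(x) = (x - 2)^3 - 480 = x^3 - 6x^2 + 12x - 488. Since g(x) = h(x - 2) where h(x) = x^3 - 480, and h is irreducible over Q (because 480 is not a perfect cube, so h has no rational root, and a monic cubic with no rational root is irreducible), g is also irreducible (irreducibility is preserved under the substitution x → x - 2). Hence m_α(x) = x^3 - 6x^2 + 12x - 488.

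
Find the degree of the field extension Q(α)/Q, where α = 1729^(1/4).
[Q(α):Q] = 4

α is a root of x^4 - 1729. By Eisenstein's criterion at the prime p = 7 (which divides the constant term 1729 but p^2 = 49 does not, since 1729 is squarefree), x^4 - 1729 is irreducible over Q. Hence [Q(α):Q] = 4.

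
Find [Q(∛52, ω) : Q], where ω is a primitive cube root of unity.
[Q(∛52, ω) : Q] = 6

[Q(∛52):Q] = 3 (min poly x^3 - 52, irreducible since 52 is not a perfect cube). [Q(ω):Q] = 2 (min poly x^2 + x + 1). Since Q(∛52) ⊂ R and ω ∉ R, we have ω ∉ Q(∛52), so x^2 + x + 1 remains irreducible over Q(∛52) and [Q(∛52, ω) : Q(∛52)] = 2. By the tower law, [Q(∛52, ω) : Q] = 3 · 2 = 6. (In fact Q(∛52, ω) is the splitting field of x^3 - 52 over Q.)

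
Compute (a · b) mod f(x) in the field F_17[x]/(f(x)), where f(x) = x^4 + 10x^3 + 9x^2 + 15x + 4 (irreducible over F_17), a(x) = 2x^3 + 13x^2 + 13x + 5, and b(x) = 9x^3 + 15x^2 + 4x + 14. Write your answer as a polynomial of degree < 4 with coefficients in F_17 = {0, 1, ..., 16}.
a · b ≡ 6x^3 + 12x^2 + x + 5 (mod f(x))

Multiply in F_17[x]: a(x)·b(x) = (2x^3 + 13x^2 + 13x + 5)·(9x^3 + 15x^2 + 4x + 14) = x^6 + 11x^5 + 14x^4 + 14x^3 + 3x^2 + 15x + 2. This has degree ≥ 4, so divide by f(x) over F_17: x^6 + 11x^5 + 14x^4 + 14x^3 + 3x^2 + 15x + 2 = (x^2 + x + 12)·(x^4 + 10x^3 + 9x^2 + 15x + 4) + (6x^3 + 12x^2 + x + 5). Hence a·b ≡ 6x^3 + 12x^2 + x + 5 (mod f). (F_17[x]/(f) is a field with 17^4 = 83521 elements since f is irreducible of degree 4.)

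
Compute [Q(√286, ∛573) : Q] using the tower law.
[Q(√286, ∛573) : Q] = 6

Let L = Q(√286, ∛573). Since Q(√286) ⊂ L and [Q(√286):Q] = 2, the tower law gives 2 | [L:Q]. Likewise Q(∛573) ⊂ L with [Q(∛573):Q] = 3 (because 573 is not a perfect cube), so 3 | [L:Q]. As gcd(2,3) = 1, [L:Q] is divisible by 6. Conversely L is generated over Q by √286 and ∛573, so [L:Q] ≤ 2·3 = 6. Therefore [Q(√286, ∛573) : Q] = 6.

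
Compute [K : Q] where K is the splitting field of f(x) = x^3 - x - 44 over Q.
[K : Q] = 6

By the rational root test, any rational root of the monic integer polynomial f(x) = x^3 - x - 44 must be an integer dividing the constant term -44, i.e. one of ±{1, 2, 4, 11, 22, 44}. Evaluating: f(1) = -44, f(-1) = -44, f(2) = -38, f(-2) = -50, f(4) = 16, f(-4) = -104, f(11) = 1276, f(-11) = -1364, f(22) = 10582, f(-22) = -10670, f(44) = 85096, f(-44) = -85184; none is 0, so f has no rational root and is therefore irreducible over Q (a cubic with no linear factor over a field is irreducible). For an irreducible cubic, the Galois group is A_3 or S_3 according as the discriminant disc(f) = -4a^3 - 27b^2 = -4·(-1)^3 - 27·(-44)^2 = -52268 is or is not a square in Q. Here disc(f) = -52268 is not a perfect square in Q, so the Galois group of f over Q is not contained in A_3 and must be all of S_3. The splitting field has degree |S_3| = 6 over Q, so [K : Q] = 6.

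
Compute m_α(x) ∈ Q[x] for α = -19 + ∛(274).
m_α(x) = x^3 + 57x^2 + 1083x + 6585

Set β = α + 19 = ∛(274), so β^3 = 274. Then (α + 19)^3 - 274 = 0, i.e. α is a root of g(x) = (x + 19)^3 - 274 = x^3 + 57x^2 + 1083x + 6585. Since g(x) = h(x + 19) where h(x) = x^3 - 274, and h is irreducible over Q (because 274 is not a perfect cube, so h has no rational root, and a monic cubic with no rational root is irreducible), g is also irreducible (irreducibility is preserved under the substitution x → x + 19). Hence m_α(x) = x^3 + 57x^2 + 1083x + 6585.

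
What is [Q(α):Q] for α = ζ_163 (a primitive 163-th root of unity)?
[Q(α):Q] = 162

The minimal polynomial of ζ_163 over Q is the 163-th cyclotomic polynomial Φ_163(x), which is irreducible over Q and has degree φ(163) = 162. Hence [Q(α):Q] = φ(163) = 162.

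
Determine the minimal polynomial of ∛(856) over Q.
m_α(x) = x^3 - 856

α satisfies α^3 = 856, so x^3 - 856 annihilates α. By the rational root test, a rational root p/q (in lowest terms) of x^3 - 856 would satisfy p^3 = 856 q^3, forcing q = 1 and p^3 = 856; but 856 is not a perfect cube, contradiction. A monic cubic over Q with no rational root is irreducible (any nontrivial factorization would include a linear factor). Hence x^3 - 856 is the minimal polynomial of α, and in particular [Q(α):Q] = 3.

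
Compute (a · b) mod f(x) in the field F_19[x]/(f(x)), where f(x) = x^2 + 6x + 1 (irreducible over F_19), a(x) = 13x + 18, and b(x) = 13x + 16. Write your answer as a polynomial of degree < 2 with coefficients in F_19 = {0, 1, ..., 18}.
a · b ≡ 17x + 5 (mod f(x))

Multiply in F_19[x]: a(x)·b(x) = (13x + 18)·(13x + 16) = 17x^2 + 5x + 3. This has degree ≥ 2, so divide by f(x) over F_19: 17x^2 + 5x + 3 = (17)·(x^2 + 6x + 1) + (17x + 5). Hence a·b ≡ 17x + 5 (mod f). (F_19[x]/(f) is a field with 19^2 = 361 elements since f is irreducible of degree 2.)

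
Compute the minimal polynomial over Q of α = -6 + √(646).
m_α(x) = x^2 + 12x - 610

From α + 6 = √(646), squaring gives (α + 6)^2 = 646, i.e. α^2 + 12α + 36 = 646, so α^2 + 12α - 610 = 0. The discriminant of x^2 + 12x - 610 is (12)^2 - 4·(-610) = 144 + 2440 = 2584, and 4·(646) is not a perfect square in Q since 646 is squarefree and ≠ 1. Hence x^2 + 12x - 610 is irreducible over Q and is the minimal polynomial of α.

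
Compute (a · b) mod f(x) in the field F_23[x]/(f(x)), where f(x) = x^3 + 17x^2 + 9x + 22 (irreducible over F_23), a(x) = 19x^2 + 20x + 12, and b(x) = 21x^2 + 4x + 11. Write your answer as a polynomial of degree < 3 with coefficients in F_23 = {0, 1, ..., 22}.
a · b ≡ 7x^2 + 3x + 9 (mod f(x))

Multiply in F_23[x]: a(x)·b(x) = (19x^2 + 20x + 12)·(21x^2 + 4x + 11) = 8x^4 + 13x^3 + 12x^2 + 15x + 17. This has degree ≥ 3, so divide by f(x) over F_23: 8x^4 + 13x^3 + 12x^2 + 15x + 17 = (8x + 15)·(x^3 + 17x^2 + 9x + 22) + (7x^2 + 3x + 9). Hence a·b ≡ 7x^2 + 3x + 9 (mod f). (F_23[x]/(f) is a field with 23^3 = 12167 elements since f is irreducible of degree 3.)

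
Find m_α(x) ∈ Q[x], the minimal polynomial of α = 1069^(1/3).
m_α(x) = x^3 - 1069

α satisfies α^3 = 1069, so x^3 - 1069 annihilates α. By the rational root test, a rational root p/q (in lowest terms) of x^3 - 1069 would satisfy p^3 = 1069 q^3, forcing q = 1 and p^3 = 1069; but 1069 is not a perfect cube, contradiction. A monic cubic over Q with no rational root is irreducible (any nontrivial factorization would include a linear factor). Hence x^3 - 1069 is the minimal polynomial of α, and in particular [Q(α):Q] = 3.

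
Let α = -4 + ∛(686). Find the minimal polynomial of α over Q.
m_α(x) = x^3 + 12x^2 + 48x - 622

Set β = α + 4 = ∛(686), so β^3 = 686. Then (α + 4)^3 - 686 = 0, i.e. α is a root of g(x) = (x + 4)^3 - 686 = x^3 + 12x^2 + 48x - 622. Since g(x) = h(x + 4) where h(x) = x^3 - 686, and h is irreducible over Q (because 686 is not a perfect cube, so h has no rational root, and a monic cubic with no rational root is irreducible), g is also irreducible (irreducibility is preserved under the substitution x → x + 4). Hence m_α(x) = x^3 + 12x^2 + 48x - 622.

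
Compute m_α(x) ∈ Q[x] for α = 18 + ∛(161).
m_α(x) = x^3 - 54x^2 + 972x - 5993

Set β = α - 18 = ∛(161), so β^3 = 161. Then (α - 18)^3 - 161 = 0, i.e. α is a root of g(x) = (x - 18)^3 - 161 = x^3 - 54x^2 + 972x - 5993. Since g(x) = h(x - 18) where h(x) = x^3 - 161, and h is irreducible over Q (because 161 is not a perfect cube, so h has no rational root, and a monic cubic with no rational root is irreducible), g is also irreducible (irreducibility is preserved under the substitution x → x - 18). Hence m_α(x) = x^3 - 54x^2 + 972x - 5993.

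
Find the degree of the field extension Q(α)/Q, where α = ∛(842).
[Q(α):Q] = 3

The minimal polynomial of α is x^3 - 842, irreducible over Q since 842 is not a perfect cube (so x^3 - 842 has no rational root). Hence [Q(α):Q] = deg(m_α) = 3.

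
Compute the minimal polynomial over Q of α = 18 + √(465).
m_α(x) = x^2 - 36x - 141

From α - 18 = √(465), squaring gives (α - 18)^2 = 465, i.e. α^2 - 36α + 324 = 465, so α^2 - 36α - 141 = 0. The discriminant of x^2 - 36x - 141 is (-36)^2 - 4·(-141) = 1296 + 564 = 1860, and 4·(465) is not a perfect square in Q since 465 is squarefree and ≠ 1. Hence x^2 - 36x - 141 is irreducible over Q and is the minimal polynomial of α.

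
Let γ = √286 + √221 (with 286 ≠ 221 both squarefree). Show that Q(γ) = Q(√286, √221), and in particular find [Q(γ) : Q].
[Q(γ) : Q] = 4 (equivalently, Q(γ) = Q(√286, √221))

Obviously Q(γ) ⊆ Q(√286, √221), and [Q(√286, √221):Q] = 4 (since 286, 221 are distinct squarefree integers > 1 with 63206 not a perfect square). To show equality we compute the minimal polynomial of γ. From γ = √286 + √221: γ^2 = 286 + 2√(63206) + 221 = 507 + 2√(63206), so γ^2 - 507 = 2√(63206); squaring, (γ^2 - 507)^2 = 4·63206, i.e. γ^4 - 1014γ^2 + 257049 - 252824 = 0, i.e. γ^4 - 1014γ^2 + 4225 = 0. So γ is a root of x^4 - 1014x^2 + 4225. This polynomial is irreducible over Q: it has no rational root (each ±√286 ± √221 is irrational), and any factorization into two quadratics over Q would force √(63206) ∈ Q (pairing opposite roots) or √286, √221 ∈ Q (other pairings), all impossible. Hence [Q(γ):Q] = 4 = [Q(√286, √221):Q], so Q(γ) = Q(√286, √221).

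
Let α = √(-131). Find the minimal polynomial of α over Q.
m_α(x) = x^2 + 131

α satisfies α^2 + 131 = 0, so x^2 + 131 annihilates α. Since d = -131 is squarefree and ≠ 1, it is not a perfect square in Q, so x^2 + 131 has no rational root and is therefore irreducible over Q (a degree-2 polynomial over a field is irreducible iff it has no root). Hence m_α(x) = x^2 + 131.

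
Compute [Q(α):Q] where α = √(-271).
[Q(α):Q] = 2

[Q(α):Q] equals the degree of the minimal polynomial of α. Here α^2 = -271 and x^2 + 271 is irreducible (d = -271 is squarefree, ≠ 1, hence not a square), so deg(m_α) = 2. Thus [Q(α):Q] = 2.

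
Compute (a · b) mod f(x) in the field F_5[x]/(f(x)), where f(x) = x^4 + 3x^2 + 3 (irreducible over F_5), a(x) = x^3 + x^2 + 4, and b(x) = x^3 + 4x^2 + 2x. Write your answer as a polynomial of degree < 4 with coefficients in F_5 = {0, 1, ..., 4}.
a · b ≡ x^3 + 4x^2 + 3x + 1 (mod f(x))

Multiply in F_5[x]: a(x)·b(x) = (x^3 + x^2 + 4)·(x^3 + 4x^2 + 2x) = x^6 + x^4 + x^3 + x^2 + 3x. This has degree ≥ 4, so divide by f(x) over F_5: x^6 + x^4 + x^3 + x^2 + 3x = (x^2 + 3)·(x^4 + 3x^2 + 3) + (x^3 + 4x^2 + 3x + 1). Hence a·b ≡ x^3 + 4x^2 + 3x + 1 (mod f). (F_5[x]/(f) is a field with 5^4 = 625 elements since f is irreducible of degree 4.)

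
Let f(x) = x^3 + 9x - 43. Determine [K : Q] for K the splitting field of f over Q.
[K : Q] = 6

By the rational root test, any rational root of the monic integer polynomial f(x) = x^3 + 9x - 43 must be an integer dividing the constant term -43, i.e. one of ±{1, 43}. Evaluating: f(1) = -33, f(-1) = -53, f(43) = 79851, f(-43) = -79937; none is 0, so f has no rational root and is therefore irreducible over Q (a cubic with no linear factor over a field is irreducible). For an irreducible cubic, the Galois group is A_3 or S_3 according as the discriminant disc(f) = -4a^3 - 27b^2 = -4·(9)^3 - 27·(-43)^2 = -52839 is or is not a square in Q. Here disc(f) = -52839 is not a perfect square in Q, so the Galois group of f over Q is not contained in A_3 and must be all of S_3. The splitting field has degree |S_3| = 6 over Q, so [K : Q] = 6.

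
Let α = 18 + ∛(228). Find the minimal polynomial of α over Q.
m_α(x) = x^3 - 54x^2 + 972x - 6060

Set β = α - 18 = ∛(228), so β^3 = 228. Then (α - 18)^3 - 228 = 0, i.e. α is a root of g(x) = (x - 18)^3 - 228 = x^3 - 54x^2 + 972x - 6060. Since g(x) = h(x - 18) where h(x) = x^3 - 228, and h is irreducible over Q (because 228 is not a perfect cube, so h has no rational root, and a monic cubic with no rational root is irreducible), g is also irreducible (irreducibility is preserved under the substitution x → x - 18). Hence m_α(x) = x^3 - 54x^2 + 972x - 6060.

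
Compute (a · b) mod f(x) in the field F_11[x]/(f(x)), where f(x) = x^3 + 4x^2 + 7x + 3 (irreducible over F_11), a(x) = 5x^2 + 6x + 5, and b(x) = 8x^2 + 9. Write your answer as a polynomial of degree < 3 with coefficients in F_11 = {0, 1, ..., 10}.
a · b ≡ 3x + 7 (mod f(x))

Multiply in F_11[x]: a(x)·b(x) = (5x^2 + 6x + 5)·(8x^2 + 9) = 7x^4 + 4x^3 + 8x^2 + 10x + 1. This has degree ≥ 3, so divide by f(x) over F_11: 7x^4 + 4x^3 + 8x^2 + 10x + 1 = (7x + 9)·(x^3 + 4x^2 + 7x + 3) + (3x + 7). Hence a·b ≡ 3x + 7 (mod f). (F_11[x]/(f) is a field with 11^3 = 1331 elements since f is irreducible of degree 3.)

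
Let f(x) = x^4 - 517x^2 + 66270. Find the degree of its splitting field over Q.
[K : Q] = 4

Solving the quadratic in x^2: x^2 = (517 ± √(517^2 - 4·66270))/2 = (517 ± √2209)/2 = (517 ± 47)/2, giving x^2 = 235 or x^2 = 282. So f(x) = (x^2 - 235)(x^2 - 282) and the roots of f are ±√235, ±√282. Hence the splitting field is K = Q(√235, √282). Since 235 and 282 are distinct squarefree integers > 1, their product 66270 is not a perfect square, so √282 ∉ Q(√235). By the tower law [K:Q] = [Q(√235,√282):Q(√235)] · [Q(√235):Q] = 2 · 2 = 4.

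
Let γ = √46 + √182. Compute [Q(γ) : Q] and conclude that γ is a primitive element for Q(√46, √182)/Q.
[Q(γ) : Q] = 4 (equivalently, Q(γ) = Q(√46, √182))

Obviously Q(γ) ⊆ Q(√46, √182), and [Q(√46, √182):Q] = 4 (since 46, 182 are distinct squarefree integers > 1 with 8372 not a perfect square). To show equality we compute the minimal polynomial of γ. From γ = √46 + √182: γ^2 = 46 + 2√(8372) + 182 = 228 + 2√(8372), so γ^2 - 228 = 2√(8372); squaring, (γ^2 - 228)^2 = 4·8372, i.e. γ^4 - 456γ^2 + 51984 - 33488 = 0, i.e. γ^4 - 456γ^2 + 18496 = 0. So γ is a root of x^4 - 456x^2 + 18496. This polynomial is irreducible over Q: it has no rational root (each ±√46 ± √182 is irrational), and any factorization into two quadratics over Q would force √(8372) ∈ Q (pairing opposite roots) or √46, √182 ∈ Q (other pairings), all impossible. Hence [Q(γ):Q] = 4 = [Q(√46, √182):Q], so Q(γ) = Q(√46, √182).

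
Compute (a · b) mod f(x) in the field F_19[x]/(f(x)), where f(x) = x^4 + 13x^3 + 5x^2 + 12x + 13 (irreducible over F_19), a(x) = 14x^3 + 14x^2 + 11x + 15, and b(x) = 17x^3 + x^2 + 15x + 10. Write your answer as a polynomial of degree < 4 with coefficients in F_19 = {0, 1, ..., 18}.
a · b ≡ 3x^3 + 6x^2 + 16x + 1 (mod f(x))

Multiply in F_19[x]: a(x)·b(x) = (14x^3 + 14x^2 + 11x + 15)·(17x^3 + x^2 + 15x + 10) = 10x^6 + 5x^5 + 12x^4 + 8x^3 + 16x^2 + 12x + 17. This has degree ≥ 4, so divide by f(x) over F_19: 10x^6 + 5x^5 + 12x^4 + 8x^3 + 16x^2 + 12x + 17 = (10x^2 + 8x + 10)·(x^4 + 13x^3 + 5x^2 + 12x + 13) + (3x^3 + 6x^2 + 16x + 1). Hence a·b ≡ 3x^3 + 6x^2 + 16x + 1 (mod f). (F_19[x]/(f) is a field with 19^4 = 130321 elements since f is irreducible of degree 4.)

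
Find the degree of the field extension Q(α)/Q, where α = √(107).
[Q(α):Q] = 2

[Q(α):Q] equals the degree of the minimal polynomial of α. Here α^2 = 107 and x^2 - 107 is irreducible (d = 107 is squarefree, ≠ 1, hence not a square), so deg(m_α) = 2. Thus [Q(α):Q] = 2.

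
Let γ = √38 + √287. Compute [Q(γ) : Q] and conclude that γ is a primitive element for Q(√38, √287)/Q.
[Q(γ) : Q] = 4 (equivalently, Q(γ) = Q(√38, √287))

Obviously Q(γ) ⊆ Q(√38, √287), and [Q(√38, √287):Q] = 4 (since 38, 287 are distinct squarefree integers > 1 with 10906 not a perfect square). To show equality we compute the minimal polynomial of γ. From γ = √38 + √287: γ^2 = 38 + 2√(10906) + 287 = 325 + 2√(10906), so γ^2 - 325 = 2√(10906); squaring, (γ^2 - 325)^2 = 4·10906, i.e. γ^4 - 650γ^2 + 105625 - 43624 = 0, i.e. γ^4 - 650γ^2 + 62001 = 0. So γ is a root of x^4 - 650x^2 + 62001. This polynomial is irreducible over Q: it has no rational root (each ±√38 ± √287 is irrational), and any factorization into two quadratics over Q would force √(10906) ∈ Q (pairing opposite roots) or √38, √287 ∈ Q (other pairings), all impossible. Hence [Q(γ):Q] = 4 = [Q(√38, √287):Q], so Q(γ) = Q(√38, √287).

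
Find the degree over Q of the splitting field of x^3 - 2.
[K : Q] = 6

The roots of x^3 - 2 are ∛2, ω∛2, ω^2∛2 where ω = e^(2πi/3) is a primitive cube root of unity, so K = Q(∛2, ω). Now [Q(∛2):Q] = 3 (since 2 is not a perfect cube, x^3 - 2 is irreducible) and [Q(ω):Q] = 2. Both 2 and 3 divide [K:Q], and [K:Q] ≤ 3·2 = 6, so [K:Q] = 6. (Equivalently: Q(∛2) ⊂ R but ω ∉ R, so [K : Q(∛2)] = 2.)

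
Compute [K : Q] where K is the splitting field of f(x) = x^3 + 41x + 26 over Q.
[K : Q] = 6

By the rational root test, any rational root of the monic integer polynomial f(x) = x^3 + 41x + 26 must be an integer dividing the constant term 26, i.e. one of ±{1, 2, 13, 26}. Evaluating: f(1) = 68, f(-1) = -16, f(2) = 116, f(-2) = -64, f(13) = 2756, f(-13) = -2704, f(26) = 18668, f(-26) = -18616; none is 0, so f has no rational root and is therefore irreducible over Q (a cubic with no linear factor over a field is irreducible). For an irreducible cubic, the Galois group is A_3 or S_3 according as the discriminant disc(f) = -4a^3 - 27b^2 = -4·(41)^3 - 27·(26)^2 = -293936 is or is not a square in Q. Here disc(f) = -293936 is not a perfect square in Q, so the Galois group of f over Q is not contained in A_3 and must be all of S_3. The splitting field has degree |S_3| = 6 over Q, so [K : Q] = 6.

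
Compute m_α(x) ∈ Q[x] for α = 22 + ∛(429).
m_α(x) = x^3 - 66x^2 + 1452x - 11077

Set β = α - 22 = ∛(429), so β^3 = 429. Then (α - 22)^3 - 429 = 0, i.e. α is a root of g(x) = (x - 22)^3 - 429 = x^3 - 66x^2 + 1452x - 11077. Since g(x) = h(x - 22) where h(x) = x^3 - 429, and h is irreducible over Q (because 429 is not a perfect cube, so h has no rational root, and a monic cubic with no rational root is irreducible), g is also irreducible (irreducibility is preserved under the substitution x → x - 22). Hence m_α(x) = x^3 - 66x^2 + 1452x - 11077.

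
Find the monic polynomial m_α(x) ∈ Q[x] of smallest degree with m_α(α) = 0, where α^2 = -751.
m_α(x) = x^2 + 751

α satisfies α^2 + 751 = 0, so x^2 + 751 annihilates α. Since d = -751 is squarefree and ≠ 1, it is not a perfect square in Q, so x^2 + 751 has no rational root and is therefore irreducible over Q (a degree-2 polynomial over a field is irreducible iff it has no root). Hence m_α(x) = x^2 + 751.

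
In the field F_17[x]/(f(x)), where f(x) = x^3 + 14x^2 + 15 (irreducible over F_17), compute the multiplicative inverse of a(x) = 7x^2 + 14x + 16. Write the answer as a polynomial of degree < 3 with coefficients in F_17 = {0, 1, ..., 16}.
a(x)^(-1) ≡ 4x^2 + 2x + 1 (mod f(x))

Since f is irreducible over F_17, F_17[x]/(f) is a field and a(x) ≠ 0 has an inverse. Apply the extended Euclidean algorithm to f(x) and a(x) in F_17[x]: f(x) = (5x + 9)·a(x) + (15x + 7);  a(x) = (5x + 2)·(15x + 7) + (2). The last nonzero remainder is the constant 2 = gcd(f, a) in F_17. Back-substituting through the division chain expresses 2 = s(x)·a(x) + t(x)·f(x) with s(x) ≡ 8x^2 + 4x + 2 (mod f), so (8x^2 + 4x + 2)·a(x) ≡ 2 (mod f). Multiplying by 2^(-1) ≡ 9 in F_17 gives a(x)^(-1) ≡ 9·(8x^2 + 4x + 2) ≡ 4x^2 + 2x + 1 (mod f). Check: (7x^2 + 14x + 16)·(4x^2 + 2x + 1) = 11x^4 + 2x^3 + 14x^2 + 12x + 16 ≡ 1 (mod x^3 + 14x^2 + 15).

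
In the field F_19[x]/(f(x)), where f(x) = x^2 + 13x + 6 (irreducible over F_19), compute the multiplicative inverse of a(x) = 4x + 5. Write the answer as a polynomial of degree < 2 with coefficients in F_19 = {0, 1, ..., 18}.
a(x)^(-1) ≡ 7x + 11 (mod f(x))

Since f is irreducible over F_19, F_19[x]/(f) is a field and a(x) ≠ 0 has an inverse. Apply the extended Euclidean algorithm to f(x) and a(x) in F_19[x]: f(x) = (5x + 16)·a(x) + (2). The last nonzero remainder is the constant 2 = gcd(f, a) in F_19. Back-substituting through the division chain expresses 2 = s(x)·a(x) + t(x)·f(x) with s(x) ≡ 14x + 3 (mod f), so (14x + 3)·a(x) ≡ 2 (mod f). Multiplying by 2^(-1) ≡ 10 in F_19 gives a(x)^(-1) ≡ 10·(14x + 3) ≡ 7x + 11 (mod f). Check: (4x + 5)·(7x + 11) = 9x^2 + 3x + 17 ≡ 1 (mod x^2 + 13x + 6).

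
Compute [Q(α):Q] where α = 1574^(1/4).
[Q(α):Q] = 4

α is a root of x^4 - 1574. By Eisenstein's criterion at the prime p = 2 (which divides the constant term 1574 but p^2 = 4 does not, since 1574 is squarefree), x^4 - 1574 is irreducible over Q. Hence [Q(α):Q] = 4.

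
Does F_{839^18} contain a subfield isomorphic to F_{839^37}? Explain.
No: F_{839^37} is not a subfield of F_{839^18}

F_{p^m} embeds in F_{p^n} iff m | n. Here 37 ∤ 18 (since 18 = 0·37 + 18 with remainder 18 ≠ 0), so F_{839^37} is not a subfield of F_{839^18}. Equivalently: if it were, the tower law would give 37 = [F_{839^37}:F_839] dividing [F_{839^18}:F_839] = 18, contradiction.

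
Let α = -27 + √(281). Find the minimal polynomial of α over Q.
m_α(x) = x^2 + 54x + 448

From α + 27 = √(281), squaring gives (α + 27)^2 = 281, i.e. α^2 + 54α + 729 = 281, so α^2 + 54α + 448 = 0. The discriminant of x^2 + 54x + 448 is (54)^2 - 4·(448) = 2916 - 1792 = 1124, and 4·(281) is not a perfect square in Q since 281 is squarefree and ≠ 1. Hence x^2 + 54x + 448 is irreducible over Q and is the minimal polynomial of α.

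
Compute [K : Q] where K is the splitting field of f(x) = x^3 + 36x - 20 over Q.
[K : Q] = 6

By the rational root test, any rational root of the monic integer polynomial f(x) = x^3 + 36x - 20 must be an integer dividing the constant term -20, i.e. one of ±{1, 2, 4, 5, 10, 20}. Evaluating: f(1) = 17, f(-1) = -57, f(2) = 60, f(-2) = -100, f(4) = 188, f(-4) = -228, f(5) = 285, f(-5) = -325, f(10) = 1340, f(-10) = -1380, f(20) = 8700, f(-20) = -8740; none is 0, so f has no rational root and is therefore irreducible over Q (a cubic with no linear factor over a field is irreducible). For an irreducible cubic, the Galois group is A_3 or S_3 according as the discriminant disc(f) = -4a^3 - 27b^2 = -4·(36)^3 - 27·(-20)^2 = -197424 is or is not a square in Q. Here disc(f) = -197424 is not a perfect square in Q, so the Galois group of f over Q is not contained in A_3 and must be all of S_3. The splitting field has degree |S_3| = 6 over Q, so [K : Q] = 6.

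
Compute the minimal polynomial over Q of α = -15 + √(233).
m_α(x) = x^2 + 30x - 8

From α + 15 = √(233), squaring gives (α + 15)^2 = 233, i.e. α^2 + 30α + 225 = 233, so α^2 + 30α - 8 = 0. The discriminant of x^2 + 30x - 8 is (30)^2 - 4·(-8) = 900 + 32 = 932, and 4·(233) is not a perfect square in Q since 233 is squarefree and ≠ 1. Hence x^2 + 30x - 8 is irreducible over Q and is the minimal polynomial of α.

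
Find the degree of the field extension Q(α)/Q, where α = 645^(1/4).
[Q(α):Q] = 4

α is a root of x^4 - 645. By Eisenstein's criterion at the prime p = 3 (which divides the constant term 645 but p^2 = 9 does not, since 645 is squarefree), x^4 - 645 is irreducible over Q. Hence [Q(α):Q] = 4.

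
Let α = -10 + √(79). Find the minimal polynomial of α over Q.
m_α(x) = x^2 + 20x + 21

From α + 10 = √(79), squaring gives (α + 10)^2 = 79, i.e. α^2 + 20α + 100 = 79, so α^2 + 20α + 21 = 0. The discriminant of x^2 + 20x + 21 is (20)^2 - 4·(21) = 400 - 84 = 316, and 4·(79) is not a perfect square in Q since 79 is squarefree and ≠ 1. Hence x^2 + 20x + 21 is irreducible over Q and is the minimal polynomial of α.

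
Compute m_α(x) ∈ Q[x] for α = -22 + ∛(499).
m_α(x) = x^3 + 66x^2 + 1452x + 10149

Set β = α + 22 = ∛(499), so β^3 = 499. Then (α + 22)^3 - 499 = 0, i.e. α is a root of g(x) = (x + 22)^3 - 499 = x^3 + 66x^2 + 1452x + 10149. Since g(x) = h(x + 22) where h(x) = x^3 - 499, and h is irreducible over Q (because 499 is not a perfect cube, so h has no rational root, and a monic cubic with no rational root is irreducible), g is also irreducible (irreducibility is preserved under the substitution x → x + 22). Hence m_α(x) = x^3 + 66x^2 + 1452x + 10149.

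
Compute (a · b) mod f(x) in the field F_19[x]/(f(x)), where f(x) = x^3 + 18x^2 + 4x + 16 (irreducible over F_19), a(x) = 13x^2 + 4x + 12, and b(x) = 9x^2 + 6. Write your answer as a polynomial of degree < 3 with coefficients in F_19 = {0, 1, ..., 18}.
a · b ≡ 4x^2 + 10x + 18 (mod f(x))

Multiply in F_19[x]: a(x)·b(x) = (13x^2 + 4x + 12)·(9x^2 + 6) = 3x^4 + 17x^3 + 15x^2 + 5x + 15. This has degree ≥ 3, so divide by f(x) over F_19: 3x^4 + 17x^3 + 15x^2 + 5x + 15 = (3x + 1)·(x^3 + 18x^2 + 4x + 16) + (4x^2 + 10x + 18). Hence a·b ≡ 4x^2 + 10x + 18 (mod f). (F_19[x]/(f) is a field with 19^3 = 6859 elements since f is irreducible of degree 3.)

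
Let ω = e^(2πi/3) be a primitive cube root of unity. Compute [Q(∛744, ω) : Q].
[Q(∛744, ω) : Q] = 6

[Q(∛744):Q] = 3 (min poly x^3 - 744, irreducible since 744 is not a perfect cube). [Q(ω):Q] = 2 (min poly x^2 + x + 1). Since Q(∛744) ⊂ R and ω ∉ R, we have ω ∉ Q(∛744), so x^2 + x + 1 remains irreducible over Q(∛744) and [Q(∛744, ω) : Q(∛744)] = 2. By the tower law, [Q(∛744, ω) : Q] = 3 · 2 = 6. (In fact Q(∛744, ω) is the splitting field of x^3 - 744 over Q.)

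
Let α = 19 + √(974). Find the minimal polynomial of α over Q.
m_α(x) = x^2 - 38x - 613

From α - 19 = √(974), squaring gives (α - 19)^2 = 974, i.e. α^2 - 38α + 361 = 974, so α^2 - 38α - 613 = 0. The discriminant of x^2 - 38x - 613 is (-38)^2 - 4·(-613) = 1444 + 2452 = 3896, and 4·(974) is not a perfect square in Q since 974 is squarefree and ≠ 1. Hence x^2 - 38x - 613 is irreducible over Q and is the minimal polynomial of α.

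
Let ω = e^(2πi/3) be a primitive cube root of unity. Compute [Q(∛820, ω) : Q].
[Q(∛820, ω) : Q] = 6

[Q(∛820):Q] = 3 (min poly x^3 - 820, irreducible since 820 is not a perfect cube). [Q(ω):Q] = 2 (min poly x^2 + x + 1). Since Q(∛820) ⊂ R and ω ∉ R, we have ω ∉ Q(∛820), so x^2 + x + 1 remains irreducible over Q(∛820) and [Q(∛820, ω) : Q(∛820)] = 2. By the tower law, [Q(∛820, ω) : Q] = 3 · 2 = 6. (In fact Q(∛820, ω) is the splitting field of x^3 - 820 over Q.)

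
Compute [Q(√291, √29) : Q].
[Q(√291, √29) : Q] = 4

[Q(√291):Q] = 2 (min poly x^2 - 291, irreducible since 291 is squarefree > 1). For the top step, suppose √29 ∈ Q(√291), say √29 = c + d√291 with c, d ∈ Q. Squaring: 29 = c^2 + 291d^2 + 2cd√291. Since √291 ∉ Q this forces 2cd = 0. If d = 0 then √29 = c ∈ Q, contradicting 29 squarefree > 1. If c = 0 then 29 = 291d^2, so 291·29 = (291d)^2 is a perfect square in Q — but 291·29 = 8439 is not a perfect square (since 291 and 29 are distinct squarefree integers). Contradiction. Hence √29 ∉ Q(√291), so x^2 - 29 stays irreducible over Q(√291) and [Q(√291, √29) : Q(√291)] = 2. By the tower law, [Q(√291, √29) : Q] = 2 · 2 = 4.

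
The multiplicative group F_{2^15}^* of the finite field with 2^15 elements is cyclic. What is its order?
|F_{2^15}^*| = 32767

F_{2^15} has 2^15 = 32768 elements; its multiplicative group consists of all nonzero elements, so |F_{2^15}^*| = 32768 - 1 = 32767. (It is cyclic since any finite subgroup of the multiplicative group of a field is cyclic.)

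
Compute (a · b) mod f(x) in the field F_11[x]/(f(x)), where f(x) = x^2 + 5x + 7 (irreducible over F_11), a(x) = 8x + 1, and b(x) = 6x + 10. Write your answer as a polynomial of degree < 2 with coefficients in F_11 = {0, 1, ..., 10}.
a · b ≡ 4 (mod f(x))

Multiply in F_11[x]: a(x)·b(x) = (8x + 1)·(6x + 10) = 4x^2 + 9x + 10. This has degree ≥ 2, so divide by f(x) over F_11: 4x^2 + 9x + 10 = (4)·(x^2 + 5x + 7) + (4). Hence a·b ≡ 4 (mod f). (F_11[x]/(f) is a field with 11^2 = 121 elements since f is irreducible of degree 2.)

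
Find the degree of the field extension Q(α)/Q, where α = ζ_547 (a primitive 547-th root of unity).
[Q(α):Q] = 546

The minimal polynomial of ζ_547 over Q is the 547-th cyclotomic polynomial Φ_547(x), which is irreducible over Q and has degree φ(547) = 546. Hence [Q(α):Q] = φ(547) = 546.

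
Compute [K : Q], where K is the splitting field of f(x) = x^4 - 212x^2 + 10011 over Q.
[K : Q] = 4

Solving the quadratic in x^2: x^2 = (212 ± √(212^2 - 4·10011))/2 = (212 ± √4900)/2 = (212 ± 70)/2, giving x^2 = 141 or x^2 = 71. So f(x) = (x^2 - 141)(x^2 - 71) and the roots of f are ±√141, ±√71. Hence the splitting field is K = Q(√141, √71). Since 141 and 71 are distinct squarefree integers > 1, their product 10011 is not a perfect square, so √71 ∉ Q(√141). By the tower law [K:Q] = [Q(√141,√71):Q(√141)] · [Q(√141):Q] = 2 · 2 = 4.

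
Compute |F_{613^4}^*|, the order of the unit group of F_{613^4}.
|F_{613^4}^*| = 141202341360

F_{613^4} has 613^4 = 141202341361 elements; its multiplicative group consists of all nonzero elements, so |F_{613^4}^*| = 141202341361 - 1 = 141202341360. (It is cyclic since any finite subgroup of the multiplicative group of a field is cyclic.)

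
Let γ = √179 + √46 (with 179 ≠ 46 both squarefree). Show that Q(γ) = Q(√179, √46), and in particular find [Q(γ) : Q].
[Q(γ) : Q] = 4 (equivalently, Q(γ) = Q(√179, √46))

Obviously Q(γ) ⊆ Q(√179, √46), and [Q(√179, √46):Q] = 4 (since 179, 46 are distinct squarefree integers > 1 with 8234 not a perfect square). To show equality we compute the minimal polynomial of γ. From γ = √179 + √46: γ^2 = 179 + 2√(8234) + 46 = 225 + 2√(8234), so γ^2 - 225 = 2√(8234); squaring, (γ^2 - 225)^2 = 4·8234, i.e. γ^4 - 450γ^2 + 50625 - 32936 = 0, i.e. γ^4 - 450γ^2 + 17689 = 0. So γ is a root of x^4 - 450x^2 + 17689. This polynomial is irreducible over Q: it has no rational root (each ±√179 ± √46 is irrational), and any factorization into two quadratics over Q would force √(8234) ∈ Q (pairing opposite roots) or √179, √46 ∈ Q (other pairings), all impossible. Hence [Q(γ):Q] = 4 = [Q(√179, √46):Q], so Q(γ) = Q(√179, √46).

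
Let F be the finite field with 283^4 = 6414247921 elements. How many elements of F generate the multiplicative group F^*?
There are φ(6414247920) = 1650288640 primitive elements

F_q^* is cyclic of order q - 1 = 6414247920. A cyclic group of order m has exactly φ(m) generators. Here m = 6414247920 = 2^4 · 3 · 5 · 47 · 71 · 8009, so the number of primitive elements is φ(6414247920) = 1650288640.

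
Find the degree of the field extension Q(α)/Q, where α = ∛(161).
[Q(α):Q] = 3

The minimal polynomial of α is x^3 - 161, irreducible over Q since 161 is not a perfect cube (so x^3 - 161 has no rational root). Hence [Q(α):Q] = deg(m_α) = 3.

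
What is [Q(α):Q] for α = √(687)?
[Q(α):Q] = 2

[Q(α):Q] equals the degree of the minimal polynomial of α. Here α^2 = 687 and x^2 - 687 is irreducible (d = 687 is squarefree, ≠ 1, hence not a square), so deg(m_α) = 2. Thus [Q(α):Q] = 2.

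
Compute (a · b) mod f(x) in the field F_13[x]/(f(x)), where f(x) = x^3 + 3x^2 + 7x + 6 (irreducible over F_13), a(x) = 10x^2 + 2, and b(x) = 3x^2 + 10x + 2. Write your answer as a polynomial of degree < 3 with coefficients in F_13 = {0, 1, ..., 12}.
a · b ≡ 7x^2 + 4x + 9 (mod f(x))

Multiply in F_13[x]: a(x)·b(x) = (10x^2 + 2)·(3x^2 + 10x + 2) = 4x^4 + 9x^3 + 7x + 4. This has degree ≥ 3, so divide by f(x) over F_13: 4x^4 + 9x^3 + 7x + 4 = (4x + 10)·(x^3 + 3x^2 + 7x + 6) + (7x^2 + 4x + 9). Hence a·b ≡ 7x^2 + 4x + 9 (mod f). (F_13[x]/(f) is a field with 13^3 = 2197 elements since f is irreducible of degree 3.)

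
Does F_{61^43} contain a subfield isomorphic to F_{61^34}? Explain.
No: F_{61^34} is not a subfield of F_{61^43}

F_{p^m} embeds in F_{p^n} iff m | n. Here 34 ∤ 43 (since 43 = 1·34 + 9 with remainder 9 ≠ 0), so F_{61^34} is not a subfield of F_{61^43}. Equivalently: if it were, the tower law would give 34 = [F_{61^34}:F_61] dividing [F_{61^43}:F_61] = 43, contradiction.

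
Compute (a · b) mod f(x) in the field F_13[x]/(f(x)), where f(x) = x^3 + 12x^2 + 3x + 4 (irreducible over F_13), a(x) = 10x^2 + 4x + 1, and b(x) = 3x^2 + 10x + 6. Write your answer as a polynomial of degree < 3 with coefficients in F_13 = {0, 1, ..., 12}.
a · b ≡ 12x^2 + 8x + 10 (mod f(x))

Multiply in F_13[x]: a(x)·b(x) = (10x^2 + 4x + 1)·(3x^2 + 10x + 6) = 4x^4 + 8x^3 + 12x^2 + 8x + 6. This has degree ≥ 3, so divide by f(x) over F_13: 4x^4 + 8x^3 + 12x^2 + 8x + 6 = (4x + 12)·(x^3 + 12x^2 + 3x + 4) + (12x^2 + 8x + 10). Hence a·b ≡ 12x^2 + 8x + 10 (mod f). (F_13[x]/(f) is a field with 13^3 = 2197 elements since f is irreducible of degree 3.)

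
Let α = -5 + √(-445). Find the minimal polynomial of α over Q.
m_α(x) = x^2 + 10x + 470

From α + 5 = √(-445), squaring gives (α + 5)^2 = -445, i.e. α^2 + 10α + 25 = -445, so α^2 + 10α + 470 = 0. The discriminant of x^2 + 10x + 470 is (10)^2 - 4·(470) = 100 - 1880 = -1780, and 4·(-445) is not a perfect square in Q since -445 is squarefree and ≠ 1. Hence x^2 + 10x + 470 is irreducible over Q and is the minimal polynomial of α.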